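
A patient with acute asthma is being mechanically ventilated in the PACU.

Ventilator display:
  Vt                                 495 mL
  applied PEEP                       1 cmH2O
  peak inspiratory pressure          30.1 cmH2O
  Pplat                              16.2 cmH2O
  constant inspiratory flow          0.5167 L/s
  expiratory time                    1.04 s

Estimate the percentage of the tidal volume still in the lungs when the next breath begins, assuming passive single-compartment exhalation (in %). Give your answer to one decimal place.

R = (PIP − Pplat)/V̇ = (30.1 − 16.2) / 0.5167 = 13.9/0.5167 = 26.901 cmH2O·s/L.
C = Vt/(Pplat − PEEP) = 495.0 / (16.2 − 1) = 495.0/15.2 = 32.566 mL/cmH2O.
τ = R × C = 26.901 × 0.03257 L/cmH2O = 0.8762 s.
Fraction remaining at end-expiration = e^(−Te/τ) = e^(−1.04/0.8762) = 0.3052 → 30.52%.

30.5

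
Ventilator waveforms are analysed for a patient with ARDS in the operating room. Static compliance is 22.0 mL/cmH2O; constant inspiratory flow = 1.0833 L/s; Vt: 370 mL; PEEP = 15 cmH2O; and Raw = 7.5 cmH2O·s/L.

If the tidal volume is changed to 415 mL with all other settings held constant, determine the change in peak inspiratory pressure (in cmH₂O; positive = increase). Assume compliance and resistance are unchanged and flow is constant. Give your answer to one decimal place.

PIP = Vt/C + R·V̇ + PEEP (constant-flow equation of motion).
Only the elastic term changes: ΔPIP = ΔVt / C = (415 − 370) / 22.0 = 2.045 cmH2O.

2.0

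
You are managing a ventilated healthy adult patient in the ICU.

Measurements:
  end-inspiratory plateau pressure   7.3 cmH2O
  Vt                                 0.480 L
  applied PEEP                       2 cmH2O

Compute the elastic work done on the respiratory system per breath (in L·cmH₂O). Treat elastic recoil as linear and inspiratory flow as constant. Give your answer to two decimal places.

Elastic work ≈ ½ × (Pplat − PEEP) × Vt = 0.5 × (7.3 − 2) × 0.480 L = 0.5 × 5.3 × 0.480 = 1.272 L·cmH2O.

1.27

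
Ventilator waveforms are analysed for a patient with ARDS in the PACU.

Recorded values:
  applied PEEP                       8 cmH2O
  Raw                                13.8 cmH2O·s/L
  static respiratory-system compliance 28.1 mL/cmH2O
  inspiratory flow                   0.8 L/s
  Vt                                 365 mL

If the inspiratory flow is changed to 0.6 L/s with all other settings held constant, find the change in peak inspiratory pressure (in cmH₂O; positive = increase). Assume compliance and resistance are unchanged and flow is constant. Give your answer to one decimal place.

PIP = Vt/C + R·V̇ + PEEP (constant-flow equation of motion).
Only the resistive term changes: ΔPIP = R × ΔV̇ = 13.8 × (0.6 − 0.8) = 13.8 × -0.2 = -2.76 cmH2O.

-2.8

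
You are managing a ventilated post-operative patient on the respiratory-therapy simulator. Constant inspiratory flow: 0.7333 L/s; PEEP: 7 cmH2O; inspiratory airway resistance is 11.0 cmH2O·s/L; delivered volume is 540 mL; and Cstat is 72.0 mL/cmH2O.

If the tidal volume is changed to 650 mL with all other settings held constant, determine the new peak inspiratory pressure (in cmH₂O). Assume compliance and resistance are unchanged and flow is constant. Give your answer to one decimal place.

24.1

PIP = Vt/C + R·V̇ + PEEP (constant-flow equation of motion).
Only the elastic term changes: ΔPIP = ΔVt / C = (650 − 540) / 72.0 = 1.528 cmH2O.
Original PIP = 540/72.0 + 11.0×0.7333 + 7 = 22.566 cmH2O; new PIP = 22.566 + (1.528) = 24.094 cmH2O.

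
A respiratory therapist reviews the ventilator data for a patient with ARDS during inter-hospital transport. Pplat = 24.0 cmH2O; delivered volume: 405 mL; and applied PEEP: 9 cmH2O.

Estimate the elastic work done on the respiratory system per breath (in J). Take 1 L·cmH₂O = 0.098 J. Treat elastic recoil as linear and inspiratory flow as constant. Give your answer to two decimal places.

Elastic work ≈ ½ × (Pplat − PEEP) × Vt = 0.5 × (24.0 − 9) × 0.405 L = 0.5 × 15.0 × 0.405 = 3.038 L·cmH2O.
× 0.098 J/(L·cmH2O) → 0.2977 J.

0.30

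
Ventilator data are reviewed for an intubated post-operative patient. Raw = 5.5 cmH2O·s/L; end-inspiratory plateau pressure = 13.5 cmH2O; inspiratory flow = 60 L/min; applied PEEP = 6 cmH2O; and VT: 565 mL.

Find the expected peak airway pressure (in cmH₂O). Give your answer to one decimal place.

Flow: 60 L/min ÷ 60 = 1 L/s.
PIP = Pplat + Raw × flow = 13.5 + 5.5 × 1 = 13.5 + 5.5 = 19.0 cmH2O.

19.0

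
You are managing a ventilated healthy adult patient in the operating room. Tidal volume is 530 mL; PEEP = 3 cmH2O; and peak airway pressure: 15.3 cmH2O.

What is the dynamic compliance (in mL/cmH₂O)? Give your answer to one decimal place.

43.1

Dynamic compliance = Vt / (PIP − PEEP) = 530 / (15.3 − 3) = 530 / 12.3 = 43.089 mL/cmH2O.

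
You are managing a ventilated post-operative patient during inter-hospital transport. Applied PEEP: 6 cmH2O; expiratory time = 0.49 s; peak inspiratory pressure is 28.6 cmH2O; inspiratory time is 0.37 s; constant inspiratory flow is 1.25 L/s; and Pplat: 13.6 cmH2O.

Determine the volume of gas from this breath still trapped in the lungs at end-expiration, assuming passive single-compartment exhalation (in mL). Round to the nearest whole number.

Vt = flow × Ti = 1.25 L/s × 0.37 s × 1000 mL/L = 462.5 mL.
R = (PIP − Pplat)/V̇ = (28.6 − 13.6) / 1.25 = 15.0/1.25 = 12.0 cmH2O·s/L.
C = Vt/(Pplat − PEEP) = 462.5 / (13.6 − 6) = 462.5/7.6 = 60.855 mL/cmH2O.
τ = R × C = 12.0 × 0.06086 L/cmH2O = 0.7303 s.
Fraction remaining = e^(−Te/τ) = e^(−0.49/0.7303) = 0.5112.
Trapped volume = 462.5 × 0.5112 = 236.43 mL.

236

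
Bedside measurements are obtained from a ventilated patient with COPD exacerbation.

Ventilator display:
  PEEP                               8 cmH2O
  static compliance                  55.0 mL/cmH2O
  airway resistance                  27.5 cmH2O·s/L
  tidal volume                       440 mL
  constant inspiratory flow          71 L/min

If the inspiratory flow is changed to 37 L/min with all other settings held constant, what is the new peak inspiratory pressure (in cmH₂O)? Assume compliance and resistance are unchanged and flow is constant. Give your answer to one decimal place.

Flow: 71 L/min ÷ 60 = 1.1833 L/s.
New flow: 37 L/min ÷ 60 = 0.6167 L/s.
PIP = Vt/C + R·V̇ + PEEP (constant-flow equation of motion).
Only the resistive term changes: ΔPIP = R × ΔV̇ = 27.5 × (0.6167 − 1.1833) = 27.5 × -0.5666 = -15.582 cmH2O.
Original PIP = 440/55.0 + 27.5×1.1833 + 8 = 48.541 cmH2O; new PIP = 48.541 + (-15.582) = 32.959 cmH2O.

33.0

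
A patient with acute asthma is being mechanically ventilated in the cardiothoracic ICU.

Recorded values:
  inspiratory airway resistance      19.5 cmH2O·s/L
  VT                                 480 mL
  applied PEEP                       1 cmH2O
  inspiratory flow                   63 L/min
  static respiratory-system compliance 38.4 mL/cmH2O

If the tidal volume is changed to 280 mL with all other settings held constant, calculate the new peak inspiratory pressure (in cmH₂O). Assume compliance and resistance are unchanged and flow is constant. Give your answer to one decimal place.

28.8

Flow: 63 L/min ÷ 60 = 1.05 L/s.
PIP = Vt/C + R·V̇ + PEEP (constant-flow equation of motion).
Only the elastic term changes: ΔPIP = ΔVt / C = (280 − 480) / 38.4 = -5.208 cmH2O.
Original PIP = 480/38.4 + 19.5×1.05 + 1 = 33.975 cmH2O; new PIP = 33.975 + (-5.208) = 28.767 cmH2O.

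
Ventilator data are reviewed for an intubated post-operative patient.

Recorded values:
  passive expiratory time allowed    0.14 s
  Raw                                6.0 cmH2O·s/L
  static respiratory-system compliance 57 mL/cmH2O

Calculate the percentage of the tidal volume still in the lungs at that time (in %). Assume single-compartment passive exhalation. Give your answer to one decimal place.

66.4

τ = R × C = 6.0 × 57 mL/cmH2O = 6.0 × 0.057 L/cmH2O = 0.342 s.
Passive exhalation: V(t)/V₀ = e^(−t/τ) = e^(−0.14/0.342) = 0.6641.
Fraction remaining = 0.6641 → 66.41%.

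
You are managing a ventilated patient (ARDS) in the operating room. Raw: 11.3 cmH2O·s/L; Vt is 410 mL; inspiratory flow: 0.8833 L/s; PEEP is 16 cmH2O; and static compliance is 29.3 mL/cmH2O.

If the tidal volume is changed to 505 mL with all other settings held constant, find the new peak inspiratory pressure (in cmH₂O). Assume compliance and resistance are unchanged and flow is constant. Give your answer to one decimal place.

43.2

PIP = Vt/C + R·V̇ + PEEP (constant-flow equation of motion).
Only the elastic term changes: ΔPIP = ΔVt / C = (505 − 410) / 29.3 = 3.242 cmH2O.
Original PIP = 410/29.3 + 11.3×0.8833 + 16 = 39.974 cmH2O; new PIP = 39.974 + (3.242) = 43.216 cmH2O.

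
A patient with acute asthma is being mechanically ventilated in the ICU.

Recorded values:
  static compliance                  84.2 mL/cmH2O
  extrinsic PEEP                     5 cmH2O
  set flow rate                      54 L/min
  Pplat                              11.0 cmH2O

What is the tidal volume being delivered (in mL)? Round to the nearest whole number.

Vt = Cstat × (Pplat − PEEP) = 84.2 × (11.0 − 5) = 84.2 × 6.0 = 505.2 mL.

505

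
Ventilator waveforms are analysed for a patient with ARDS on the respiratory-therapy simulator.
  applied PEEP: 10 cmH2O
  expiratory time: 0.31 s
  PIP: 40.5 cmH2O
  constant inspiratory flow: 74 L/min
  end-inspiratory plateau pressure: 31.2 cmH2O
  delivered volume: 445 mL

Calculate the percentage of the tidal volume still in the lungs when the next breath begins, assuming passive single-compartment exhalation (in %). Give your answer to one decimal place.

14.1

Flow: 74 L/min ÷ 60 = 1.2333 L/s.
R = (PIP − Pplat)/V̇ = (40.5 − 31.2) / 1.2333 = 9.3/1.2333 = 7.541 cmH2O·s/L.
C = Vt/(Pplat − PEEP) = 445.0 / (31.2 − 10) = 445.0/21.2 = 20.991 mL/cmH2O.
τ = R × C = 7.541 × 0.02099 L/cmH2O = 0.1583 s.
Fraction remaining at end-expiration = e^(−Te/τ) = e^(−0.31/0.1583) = 0.1411 → 14.11%.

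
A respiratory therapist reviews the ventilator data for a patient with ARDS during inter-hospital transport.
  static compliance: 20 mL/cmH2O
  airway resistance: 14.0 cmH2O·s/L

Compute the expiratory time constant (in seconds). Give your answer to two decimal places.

0.28

τ = R × C = 14.0 × 20 mL/cmH2O = 14.0 × 0.020 L/cmH2O = 0.28 s.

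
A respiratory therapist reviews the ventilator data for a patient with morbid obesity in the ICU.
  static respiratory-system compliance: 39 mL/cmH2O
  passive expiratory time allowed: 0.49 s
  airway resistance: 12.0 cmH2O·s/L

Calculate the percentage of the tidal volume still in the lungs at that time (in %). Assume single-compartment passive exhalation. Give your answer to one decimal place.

35.1

τ = R × C = 12.0 × 39 mL/cmH2O = 12.0 × 0.039 L/cmH2O = 0.468 s.
Passive exhalation: V(t)/V₀ = e^(−t/τ) = e^(−0.49/0.468) = 0.351.
Fraction remaining = 0.351 → 35.1%.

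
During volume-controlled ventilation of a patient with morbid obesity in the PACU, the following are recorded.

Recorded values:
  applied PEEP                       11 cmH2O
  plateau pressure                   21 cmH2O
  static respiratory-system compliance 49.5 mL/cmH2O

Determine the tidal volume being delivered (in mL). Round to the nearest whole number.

Vt = Cstat × (Pplat − PEEP) = 49.5 × (21 − 11) = 49.5 × 10.0 = 495.0 mL.

495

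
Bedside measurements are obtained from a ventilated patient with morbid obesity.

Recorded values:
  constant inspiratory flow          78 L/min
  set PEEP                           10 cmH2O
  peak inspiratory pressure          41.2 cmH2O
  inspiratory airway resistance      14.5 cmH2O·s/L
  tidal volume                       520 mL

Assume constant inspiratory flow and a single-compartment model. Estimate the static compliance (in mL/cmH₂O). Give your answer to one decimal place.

42.1

Flow: 78 L/min ÷ 60 = 1.3 L/s.
Equation of motion (constant flow): PIP = Vt/C + R·V̇ + PEEP.
Vt/C = PIP − R·V̇ − PEEP = 41.2 − 14.5×1.3 − 10 = 41.2 − 18.85 − 10 = 12.35 cmH2O.
C = Vt / 12.35 = 520 / 12.35 = 42.105 mL/cmH2O.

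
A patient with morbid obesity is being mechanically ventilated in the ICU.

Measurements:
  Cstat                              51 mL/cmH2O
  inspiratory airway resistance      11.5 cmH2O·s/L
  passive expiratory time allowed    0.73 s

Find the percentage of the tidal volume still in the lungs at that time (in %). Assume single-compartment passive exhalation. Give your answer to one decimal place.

28.8

τ = R × C = 11.5 × 51 mL/cmH2O = 11.5 × 0.051 L/cmH2O = 0.5865 s.
Passive exhalation: V(t)/V₀ = e^(−t/τ) = e^(−0.73/0.5865) = 0.288.
Fraction remaining = 0.288 → 28.8%.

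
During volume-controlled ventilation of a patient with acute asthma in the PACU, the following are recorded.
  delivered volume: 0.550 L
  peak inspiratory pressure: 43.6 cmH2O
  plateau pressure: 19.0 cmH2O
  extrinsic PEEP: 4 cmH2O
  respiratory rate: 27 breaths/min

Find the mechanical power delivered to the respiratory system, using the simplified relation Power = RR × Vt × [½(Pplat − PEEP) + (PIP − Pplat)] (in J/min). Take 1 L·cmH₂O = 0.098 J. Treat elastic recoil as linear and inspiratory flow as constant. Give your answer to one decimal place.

46.7

Per-breath work = Vt × [½(Pplat−PEEP) + (PIP−Pplat)] = 0.550 × [0.5×15.0 + 24.6] = 0.550 × 32.1 = 17.655 L·cmH2O.
Power = 27 × 17.655 = 476.69 L·cmH2O/min.
× 0.098 J/(L·cmH2O) → 46.716 J/min.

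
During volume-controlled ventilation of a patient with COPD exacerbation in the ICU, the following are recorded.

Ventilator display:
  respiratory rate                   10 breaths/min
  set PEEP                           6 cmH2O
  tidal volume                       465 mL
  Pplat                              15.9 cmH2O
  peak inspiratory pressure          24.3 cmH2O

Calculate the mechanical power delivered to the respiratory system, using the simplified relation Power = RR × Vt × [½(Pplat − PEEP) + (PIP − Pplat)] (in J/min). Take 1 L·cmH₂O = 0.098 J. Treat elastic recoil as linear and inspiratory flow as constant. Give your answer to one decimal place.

6.1

Per-breath work = Vt × [½(Pplat−PEEP) + (PIP−Pplat)] = 0.465 × [0.5×9.9 + 8.4] = 0.465 × 13.35 = 6.208 L·cmH2O.
Power = 10 × 6.208 = 62.08 L·cmH2O/min.
× 0.098 J/(L·cmH2O) → 6.084 J/min.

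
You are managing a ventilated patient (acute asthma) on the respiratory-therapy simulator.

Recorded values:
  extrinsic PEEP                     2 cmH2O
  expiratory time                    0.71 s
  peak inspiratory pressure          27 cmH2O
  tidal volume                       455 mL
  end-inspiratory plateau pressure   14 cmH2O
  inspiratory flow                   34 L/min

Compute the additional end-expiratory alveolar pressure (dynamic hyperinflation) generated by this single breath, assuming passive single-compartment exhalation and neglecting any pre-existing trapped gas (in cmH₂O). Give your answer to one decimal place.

5.3

Flow: 34 L/min ÷ 60 = 0.5667 L/s.
R = (PIP − Pplat)/V̇ = (27 − 14) / 0.5667 = 13.0/0.5667 = 22.94 cmH2O·s/L.
C = Vt/(Pplat − PEEP) = 455.0 / (14 − 2) = 455.0/12.0 = 37.917 mL/cmH2O.
τ = R × C = 22.94 × 0.03792 L/cmH2O = 0.8699 s.
Fraction remaining = e^(−Te/τ) = e^(−0.71/0.8699) = 0.4421; trapped volume = 455.0 × 0.4421 = 201.16 mL.
Additional alveolar pressure from trapping ≈ V_trapped / C = 201.16 / 37.917 = 5.305 cmH2O.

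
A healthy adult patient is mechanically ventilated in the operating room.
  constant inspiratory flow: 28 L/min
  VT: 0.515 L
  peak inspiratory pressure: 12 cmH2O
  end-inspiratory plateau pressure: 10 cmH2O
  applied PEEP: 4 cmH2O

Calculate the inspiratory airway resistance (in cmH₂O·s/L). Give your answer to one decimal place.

4.3

Flow: 28 L/min ÷ 60 = 0.4667 L/s.
Raw = (PIP − Pplat) / flow = (12 − 10) / 0.4667 = 2.0 / 0.4667 = 4.285 cmH2O·s/L.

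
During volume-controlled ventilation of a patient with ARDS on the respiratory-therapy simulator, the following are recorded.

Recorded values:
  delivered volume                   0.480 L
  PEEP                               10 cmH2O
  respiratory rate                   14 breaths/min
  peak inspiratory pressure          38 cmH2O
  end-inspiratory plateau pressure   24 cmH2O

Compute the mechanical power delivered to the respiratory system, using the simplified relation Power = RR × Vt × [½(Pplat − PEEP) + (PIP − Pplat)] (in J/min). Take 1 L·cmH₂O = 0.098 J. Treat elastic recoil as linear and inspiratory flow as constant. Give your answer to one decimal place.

13.8

Per-breath work = Vt × [½(Pplat−PEEP) + (PIP−Pplat)] = 0.480 × [0.5×14.0 + 14.0] = 0.480 × 21.0 = 10.08 L·cmH2O.
Power = 14 × 10.08 = 141.12 L·cmH2O/min.
× 0.098 J/(L·cmH2O) → 13.83 J/min.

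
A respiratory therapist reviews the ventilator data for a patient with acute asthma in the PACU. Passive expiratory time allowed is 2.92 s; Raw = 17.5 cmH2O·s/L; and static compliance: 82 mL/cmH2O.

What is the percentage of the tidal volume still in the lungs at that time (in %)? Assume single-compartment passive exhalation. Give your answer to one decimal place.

τ = R × C = 17.5 × 82 mL/cmH2O = 17.5 × 0.082 L/cmH2O = 1.435 s.
Passive exhalation: V(t)/V₀ = e^(−t/τ) = e^(−2.92/1.435) = 0.1307.
Fraction remaining = 0.1307 → 13.07%.

13.1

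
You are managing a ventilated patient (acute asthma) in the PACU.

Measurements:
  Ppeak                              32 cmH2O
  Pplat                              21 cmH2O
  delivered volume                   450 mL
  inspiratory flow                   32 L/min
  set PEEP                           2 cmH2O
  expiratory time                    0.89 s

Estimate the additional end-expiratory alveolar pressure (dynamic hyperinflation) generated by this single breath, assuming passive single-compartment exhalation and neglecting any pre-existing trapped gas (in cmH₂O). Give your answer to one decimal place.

Flow: 32 L/min ÷ 60 = 0.5333 L/s.
R = (PIP − Pplat)/V̇ = (32 − 21) / 0.5333 = 11.0/0.5333 = 20.626 cmH2O·s/L.
C = Vt/(Pplat − PEEP) = 450.0 / (21 − 2) = 450.0/19.0 = 23.684 mL/cmH2O.
τ = R × C = 20.626 × 0.02368 L/cmH2O = 0.4884 s.
Fraction remaining = e^(−Te/τ) = e^(−0.89/0.4884) = 0.1617; trapped volume = 450.0 × 0.1617 = 72.765 mL.
Additional alveolar pressure from trapping ≈ V_trapped / C = 72.765 / 23.684 = 3.072 cmH2O.

3.1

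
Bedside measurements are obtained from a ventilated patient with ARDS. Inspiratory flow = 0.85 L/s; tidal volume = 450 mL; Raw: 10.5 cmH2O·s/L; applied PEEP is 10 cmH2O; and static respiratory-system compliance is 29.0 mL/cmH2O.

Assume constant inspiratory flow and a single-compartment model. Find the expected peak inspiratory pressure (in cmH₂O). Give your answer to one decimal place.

34.4

Equation of motion (constant flow): PIP = Vt/C + R·V̇ + PEEP.
PIP = 450/29.0 + 10.5×0.85 + 10 = 15.517 + 8.925 + 10 = 34.442 cmH2O.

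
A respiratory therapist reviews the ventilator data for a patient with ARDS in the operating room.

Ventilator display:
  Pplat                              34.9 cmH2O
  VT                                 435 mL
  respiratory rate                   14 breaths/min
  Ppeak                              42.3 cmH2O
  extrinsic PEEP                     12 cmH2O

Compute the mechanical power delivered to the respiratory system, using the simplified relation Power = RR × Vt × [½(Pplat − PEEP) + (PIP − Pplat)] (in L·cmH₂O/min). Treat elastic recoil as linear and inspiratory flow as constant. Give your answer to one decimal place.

Per-breath work = Vt × [½(Pplat−PEEP) + (PIP−Pplat)] = 0.435 × [0.5×22.9 + 7.4] = 0.435 × 18.85 = 8.2 L·cmH2O.
Power = 14 × 8.2 = 114.8 L·cmH2O/min.

114.8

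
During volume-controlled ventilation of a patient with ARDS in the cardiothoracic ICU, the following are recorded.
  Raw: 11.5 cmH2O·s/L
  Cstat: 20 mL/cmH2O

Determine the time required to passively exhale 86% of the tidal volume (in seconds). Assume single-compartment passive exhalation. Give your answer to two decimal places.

τ = R × C = 11.5 × 20 mL/cmH2O = 11.5 × 0.020 L/cmH2O = 0.23 s.
Exhaled fraction f = 1 − e^(−t/τ) → t = −τ·ln(1 − f) = −0.23·ln(0.14) = 0.4522 s.

0.45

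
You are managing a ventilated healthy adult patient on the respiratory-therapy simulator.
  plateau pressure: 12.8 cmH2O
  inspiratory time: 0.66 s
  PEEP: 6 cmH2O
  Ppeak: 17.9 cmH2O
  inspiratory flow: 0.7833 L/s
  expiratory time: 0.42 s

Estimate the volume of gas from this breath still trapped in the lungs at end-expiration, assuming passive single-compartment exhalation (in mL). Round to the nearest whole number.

221

Vt = flow × Ti = 0.7833 L/s × 0.66 s × 1000 mL/L = 516.98 mL.
R = (PIP − Pplat)/V̇ = (17.9 − 12.8) / 0.7833 = 5.1/0.7833 = 6.511 cmH2O·s/L.
C = Vt/(Pplat − PEEP) = 516.98 / (12.8 − 6) = 516.98/6.8 = 76.026 mL/cmH2O.
τ = R × C = 6.511 × 0.07603 L/cmH2O = 0.495 s.
Fraction remaining = e^(−Te/τ) = e^(−0.42/0.495) = 0.4281.
Trapped volume = 516.98 × 0.4281 = 221.32 mL.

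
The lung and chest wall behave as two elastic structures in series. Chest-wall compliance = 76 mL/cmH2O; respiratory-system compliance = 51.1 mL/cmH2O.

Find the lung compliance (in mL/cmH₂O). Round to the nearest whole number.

1/CL = 1/Crs − 1/Ccw.
1/CL = 1/51.1 − 1/76 = 0.006412.
CL = 155.96 mL/cmH2O.

156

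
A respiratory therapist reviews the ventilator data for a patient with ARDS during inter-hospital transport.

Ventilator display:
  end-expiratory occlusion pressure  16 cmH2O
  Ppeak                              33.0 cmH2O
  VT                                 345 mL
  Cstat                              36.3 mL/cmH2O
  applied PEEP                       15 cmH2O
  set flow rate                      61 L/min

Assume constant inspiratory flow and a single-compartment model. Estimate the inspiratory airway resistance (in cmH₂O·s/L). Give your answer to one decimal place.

7.4

Flow: 61 L/min ÷ 60 = 1.0167 L/s.
Total PEEP = 16 cmH2O (set 15 + intrinsic 1); this is the baseline alveolar pressure.
Equation of motion (constant flow): PIP = Vt/C + R·V̇ + PEEP.
R·V̇ = PIP − Vt/C − PEEP = 33.0 − 345/36.3 − 16 = 33.0 − 9.504 − 16 = 7.496 cmH2O.
R = 7.496 / 1.0167 = 7.373 cmH2O·s/L.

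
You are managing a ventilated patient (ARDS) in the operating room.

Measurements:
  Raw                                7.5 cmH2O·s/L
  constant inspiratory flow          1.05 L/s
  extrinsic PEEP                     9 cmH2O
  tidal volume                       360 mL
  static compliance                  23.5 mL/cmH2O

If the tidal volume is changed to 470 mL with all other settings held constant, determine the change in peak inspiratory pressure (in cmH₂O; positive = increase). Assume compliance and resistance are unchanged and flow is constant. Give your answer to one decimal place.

4.7

PIP = Vt/C + R·V̇ + PEEP (constant-flow equation of motion).
Only the elastic term changes: ΔPIP = ΔVt / C = (470 − 360) / 23.5 = 4.681 cmH2O.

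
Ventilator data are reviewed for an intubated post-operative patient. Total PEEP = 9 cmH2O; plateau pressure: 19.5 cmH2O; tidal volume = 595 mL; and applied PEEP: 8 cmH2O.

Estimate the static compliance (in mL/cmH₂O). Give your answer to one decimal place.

End-expiratory occlusion gives total PEEP = 9 cmH2O (intrinsic PEEP = 9 − 8 = 1). Use total PEEP for the elastic gradient.
Cstat = Vt / (Pplat − PEEPtotal) = 595 / (19.5 − 9) = 595 / 10.5 = 56.667 mL/cmH2O.

56.7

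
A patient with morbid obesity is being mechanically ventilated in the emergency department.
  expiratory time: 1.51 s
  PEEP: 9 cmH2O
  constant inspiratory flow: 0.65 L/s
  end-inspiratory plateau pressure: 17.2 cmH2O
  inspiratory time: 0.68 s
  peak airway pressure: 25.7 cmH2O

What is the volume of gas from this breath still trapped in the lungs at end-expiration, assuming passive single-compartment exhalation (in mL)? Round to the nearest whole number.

Vt = flow × Ti = 0.65 L/s × 0.68 s × 1000 mL/L = 442.0 mL.
R = (PIP − Pplat)/V̇ = (25.7 − 17.2) / 0.65 = 8.5/0.65 = 13.077 cmH2O·s/L.
C = Vt/(Pplat − PEEP) = 442.0 / (17.2 − 9) = 442.0/8.2 = 53.902 mL/cmH2O.
τ = R × C = 13.077 × 0.0539 L/cmH2O = 0.7049 s.
Fraction remaining = e^(−Te/τ) = e^(−1.51/0.7049) = 0.1174.
Trapped volume = 442.0 × 0.1174 = 51.891 mL.

52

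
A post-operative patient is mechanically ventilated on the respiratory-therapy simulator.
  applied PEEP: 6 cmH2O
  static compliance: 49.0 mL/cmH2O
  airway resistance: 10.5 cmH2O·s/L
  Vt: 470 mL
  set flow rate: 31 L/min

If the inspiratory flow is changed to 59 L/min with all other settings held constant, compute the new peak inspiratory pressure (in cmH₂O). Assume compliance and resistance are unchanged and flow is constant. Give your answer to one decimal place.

Flow: 31 L/min ÷ 60 = 0.5167 L/s.
New flow: 59 L/min ÷ 60 = 0.9833 L/s.
PIP = Vt/C + R·V̇ + PEEP (constant-flow equation of motion).
Only the resistive term changes: ΔPIP = R × ΔV̇ = 10.5 × (0.9833 − 0.5167) = 10.5 × 0.4666 = 4.899 cmH2O.
Original PIP = 470/49.0 + 10.5×0.5167 + 6 = 21.017 cmH2O; new PIP = 21.017 + (4.899) = 25.916 cmH2O.

25.9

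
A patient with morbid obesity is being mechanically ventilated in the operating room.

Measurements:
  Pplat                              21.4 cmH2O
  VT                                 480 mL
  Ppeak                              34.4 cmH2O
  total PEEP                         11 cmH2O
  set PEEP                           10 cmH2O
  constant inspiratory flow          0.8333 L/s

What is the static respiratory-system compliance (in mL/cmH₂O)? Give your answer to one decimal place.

46.2

End-expiratory occlusion gives total PEEP = 11 cmH2O (intrinsic PEEP = 11 − 10 = 1). Use total PEEP for the elastic gradient.
Cstat = Vt / (Pplat − PEEPtotal) = 480 / (21.4 − 11) = 480 / 10.4 = 46.154 mL/cmH2O.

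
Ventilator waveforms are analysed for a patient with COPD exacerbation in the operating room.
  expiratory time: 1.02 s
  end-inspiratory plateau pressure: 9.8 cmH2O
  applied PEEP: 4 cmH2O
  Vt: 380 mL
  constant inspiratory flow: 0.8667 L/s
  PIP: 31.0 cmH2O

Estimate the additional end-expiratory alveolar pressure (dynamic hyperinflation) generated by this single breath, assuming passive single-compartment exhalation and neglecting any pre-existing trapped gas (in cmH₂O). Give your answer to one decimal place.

3.1

R = (PIP − Pplat)/V̇ = (31.0 − 9.8) / 0.8667 = 21.2/0.8667 = 24.461 cmH2O·s/L.
C = Vt/(Pplat − PEEP) = 380.0 / (9.8 − 4) = 380.0/5.8 = 65.517 mL/cmH2O.
τ = R × C = 24.461 × 0.06552 L/cmH2O = 1.603 s.
Fraction remaining = e^(−Te/τ) = e^(−1.02/1.603) = 0.5292; trapped volume = 380.0 × 0.5292 = 201.1 mL.
Additional alveolar pressure from trapping ≈ V_trapped / C = 201.1 / 65.517 = 3.069 cmH2O.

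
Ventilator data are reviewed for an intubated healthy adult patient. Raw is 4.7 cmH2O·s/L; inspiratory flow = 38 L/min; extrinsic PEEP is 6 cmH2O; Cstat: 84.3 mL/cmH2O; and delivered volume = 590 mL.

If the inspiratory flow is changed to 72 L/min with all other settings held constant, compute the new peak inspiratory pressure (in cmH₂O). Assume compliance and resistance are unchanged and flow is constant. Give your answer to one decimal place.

18.6

Flow: 38 L/min ÷ 60 = 0.6333 L/s.
New flow: 72 L/min ÷ 60 = 1.2 L/s.
PIP = Vt/C + R·V̇ + PEEP (constant-flow equation of motion).
Only the resistive term changes: ΔPIP = R × ΔV̇ = 4.7 × (1.2 − 0.6333) = 4.7 × 0.5667 = 2.663 cmH2O.
Original PIP = 590/84.3 + 4.7×0.6333 + 6 = 15.975 cmH2O; new PIP = 15.975 + (2.663) = 18.638 cmH2O.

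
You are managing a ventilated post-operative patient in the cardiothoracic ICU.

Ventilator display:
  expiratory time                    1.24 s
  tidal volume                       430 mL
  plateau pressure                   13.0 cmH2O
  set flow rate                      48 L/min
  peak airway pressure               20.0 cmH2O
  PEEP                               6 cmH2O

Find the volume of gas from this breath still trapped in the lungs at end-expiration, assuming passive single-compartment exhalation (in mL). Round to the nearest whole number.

Flow: 48 L/min ÷ 60 = 0.8 L/s.
R = (PIP − Pplat)/V̇ = (20.0 − 13.0) / 0.8 = 7.0/0.8 = 8.75 cmH2O·s/L.
C = Vt/(Pplat − PEEP) = 430.0 / (13.0 − 6) = 430.0/7.0 = 61.429 mL/cmH2O.
τ = R × C = 8.75 × 0.06143 L/cmH2O = 0.5375 s.
Fraction remaining = e^(−Te/τ) = e^(−1.24/0.5375) = 0.09956.
Trapped volume = 430.0 × 0.09956 = 42.811 mL.

43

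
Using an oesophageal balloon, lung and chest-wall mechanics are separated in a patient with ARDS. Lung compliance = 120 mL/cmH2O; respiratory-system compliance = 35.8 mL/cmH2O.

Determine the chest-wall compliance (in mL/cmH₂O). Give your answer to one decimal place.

51.0

1/Ccw = 1/Crs − 1/CL.
1/Ccw = 1/35.8 − 1/120 = 0.0196.
Ccw = 51.02 mL/cmH2O.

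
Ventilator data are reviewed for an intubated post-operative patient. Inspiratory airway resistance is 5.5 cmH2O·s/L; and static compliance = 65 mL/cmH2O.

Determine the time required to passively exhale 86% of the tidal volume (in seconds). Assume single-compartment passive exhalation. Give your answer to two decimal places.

τ = R × C = 5.5 × 65 mL/cmH2O = 5.5 × 0.065 L/cmH2O = 0.3575 s.
Exhaled fraction f = 1 − e^(−t/τ) → t = −τ·ln(1 − f) = −0.3575·ln(0.14) = 0.7029 s.

0.70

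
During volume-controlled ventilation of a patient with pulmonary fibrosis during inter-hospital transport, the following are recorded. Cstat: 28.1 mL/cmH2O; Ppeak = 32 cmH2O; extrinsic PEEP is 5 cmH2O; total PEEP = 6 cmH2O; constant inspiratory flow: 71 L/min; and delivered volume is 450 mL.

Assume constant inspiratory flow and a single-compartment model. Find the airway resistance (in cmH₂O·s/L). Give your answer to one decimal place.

8.4

Flow: 71 L/min ÷ 60 = 1.1833 L/s.
Total PEEP = 6 cmH2O (set 5 + intrinsic 1); this is the baseline alveolar pressure.
Equation of motion (constant flow): PIP = Vt/C + R·V̇ + PEEP.
R·V̇ = PIP − Vt/C − PEEP = 32 − 450/28.1 − 6 = 32 − 16.014 − 6 = 9.986 cmH2O.
R = 9.986 / 1.1833 = 8.439 cmH2O·s/L.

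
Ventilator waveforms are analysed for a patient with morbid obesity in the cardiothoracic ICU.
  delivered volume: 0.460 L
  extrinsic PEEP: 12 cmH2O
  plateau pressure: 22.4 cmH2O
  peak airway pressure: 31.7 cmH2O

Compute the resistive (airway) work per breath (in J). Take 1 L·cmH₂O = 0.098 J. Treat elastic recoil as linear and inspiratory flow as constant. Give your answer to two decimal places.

0.42

With constant inspiratory flow the resistive pressure is constant at PIP − Pplat = 31.7 − 22.4 = 9.3 cmH2O, so resistive work = 9.3 × 0.460 = 4.278 L·cmH2O.
× 0.098 J/(L·cmH2O) → 0.4192 J.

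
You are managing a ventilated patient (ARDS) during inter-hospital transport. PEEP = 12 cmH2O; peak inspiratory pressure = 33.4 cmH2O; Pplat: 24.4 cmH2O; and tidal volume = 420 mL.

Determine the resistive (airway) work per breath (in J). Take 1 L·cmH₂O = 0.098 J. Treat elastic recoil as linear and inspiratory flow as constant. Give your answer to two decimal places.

0.37

With constant inspiratory flow the resistive pressure is constant at PIP − Pplat = 33.4 − 24.4 = 9.0 cmH2O, so resistive work = 9.0 × 0.420 = 3.78 L·cmH2O.
× 0.098 J/(L·cmH2O) → 0.3704 J.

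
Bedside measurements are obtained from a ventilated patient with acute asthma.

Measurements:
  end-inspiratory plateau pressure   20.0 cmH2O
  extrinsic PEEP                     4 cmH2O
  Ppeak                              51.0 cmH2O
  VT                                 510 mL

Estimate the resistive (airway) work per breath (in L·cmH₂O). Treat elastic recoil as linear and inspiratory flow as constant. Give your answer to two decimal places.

15.81

With constant inspiratory flow the resistive pressure is constant at PIP − Pplat = 51.0 − 20.0 = 31.0 cmH2O, so resistive work = 31.0 × 0.510 = 15.81 L·cmH2O.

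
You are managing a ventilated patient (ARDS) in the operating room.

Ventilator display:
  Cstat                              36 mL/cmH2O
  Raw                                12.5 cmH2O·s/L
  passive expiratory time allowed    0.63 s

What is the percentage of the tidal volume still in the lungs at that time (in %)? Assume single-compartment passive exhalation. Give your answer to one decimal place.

τ = R × C = 12.5 × 36 mL/cmH2O = 12.5 × 0.036 L/cmH2O = 0.45 s.
Passive exhalation: V(t)/V₀ = e^(−t/τ) = e^(−0.63/0.45) = 0.2466.
Fraction remaining = 0.2466 → 24.66%.

24.7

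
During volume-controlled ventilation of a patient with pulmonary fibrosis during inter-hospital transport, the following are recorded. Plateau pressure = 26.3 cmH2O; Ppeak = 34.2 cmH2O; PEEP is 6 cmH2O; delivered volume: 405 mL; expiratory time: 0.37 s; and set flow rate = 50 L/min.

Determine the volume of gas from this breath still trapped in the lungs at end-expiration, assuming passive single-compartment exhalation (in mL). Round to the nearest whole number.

57

Flow: 50 L/min ÷ 60 = 0.8333 L/s.
R = (PIP − Pplat)/V̇ = (34.2 − 26.3) / 0.8333 = 7.9/0.8333 = 9.48 cmH2O·s/L.
C = Vt/(Pplat − PEEP) = 405.0 / (26.3 − 6) = 405.0/20.3 = 19.951 mL/cmH2O.
τ = R × C = 9.48 × 0.01995 L/cmH2O = 0.1891 s.
Fraction remaining = e^(−Te/τ) = e^(−0.37/0.1891) = 0.1413.
Trapped volume = 405.0 × 0.1413 = 57.227 mL.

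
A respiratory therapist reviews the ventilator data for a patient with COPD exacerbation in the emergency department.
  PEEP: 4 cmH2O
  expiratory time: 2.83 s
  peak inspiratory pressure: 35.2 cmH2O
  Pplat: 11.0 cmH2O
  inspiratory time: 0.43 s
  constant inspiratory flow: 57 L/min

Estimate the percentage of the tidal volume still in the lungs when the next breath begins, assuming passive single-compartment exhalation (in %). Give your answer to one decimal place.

14.9

Flow: 57 L/min ÷ 60 = 0.95 L/s.
Vt = flow × Ti = 0.95 L/s × 0.43 s × 1000 mL/L = 408.5 mL.
R = (PIP − Pplat)/V̇ = (35.2 − 11.0) / 0.95 = 24.2/0.95 = 25.474 cmH2O·s/L.
C = Vt/(Pplat − PEEP) = 408.5 / (11.0 − 4) = 408.5/7.0 = 58.357 mL/cmH2O.
τ = R × C = 25.474 × 0.05836 L/cmH2O = 1.487 s.
Fraction remaining at end-expiration = e^(−Te/τ) = e^(−2.83/1.487) = 0.1491 → 14.91%.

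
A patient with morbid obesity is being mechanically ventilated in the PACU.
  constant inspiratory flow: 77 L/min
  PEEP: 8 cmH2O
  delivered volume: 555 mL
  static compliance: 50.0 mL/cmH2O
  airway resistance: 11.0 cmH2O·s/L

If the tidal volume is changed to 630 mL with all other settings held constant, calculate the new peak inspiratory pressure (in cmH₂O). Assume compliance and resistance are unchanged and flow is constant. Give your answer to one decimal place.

34.7

Flow: 77 L/min ÷ 60 = 1.2833 L/s.
PIP = Vt/C + R·V̇ + PEEP (constant-flow equation of motion).
Only the elastic term changes: ΔPIP = ΔVt / C = (630 − 555) / 50.0 = 1.5 cmH2O.
Original PIP = 555/50.0 + 11.0×1.2833 + 8 = 33.216 cmH2O; new PIP = 33.216 + (1.5) = 34.716 cmH2O.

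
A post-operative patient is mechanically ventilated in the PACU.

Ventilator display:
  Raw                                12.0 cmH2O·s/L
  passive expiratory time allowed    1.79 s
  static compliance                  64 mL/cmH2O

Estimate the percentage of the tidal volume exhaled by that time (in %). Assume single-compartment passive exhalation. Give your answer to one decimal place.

90.3

τ = R × C = 12.0 × 64 mL/cmH2O = 12.0 × 0.064 L/cmH2O = 0.768 s.
Passive exhalation: V(t)/V₀ = e^(−t/τ) = e^(−1.79/0.768) = 0.09722.
Fraction exhaled = 1 − 0.09722 = 0.9028 → 90.28%.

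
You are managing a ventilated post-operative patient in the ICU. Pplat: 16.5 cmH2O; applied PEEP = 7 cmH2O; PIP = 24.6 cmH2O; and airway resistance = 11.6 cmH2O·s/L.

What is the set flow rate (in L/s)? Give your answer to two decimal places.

flow = (PIP − Pplat) / Raw = 8.1 / 11.6 = 0.6983 L/s.

0.70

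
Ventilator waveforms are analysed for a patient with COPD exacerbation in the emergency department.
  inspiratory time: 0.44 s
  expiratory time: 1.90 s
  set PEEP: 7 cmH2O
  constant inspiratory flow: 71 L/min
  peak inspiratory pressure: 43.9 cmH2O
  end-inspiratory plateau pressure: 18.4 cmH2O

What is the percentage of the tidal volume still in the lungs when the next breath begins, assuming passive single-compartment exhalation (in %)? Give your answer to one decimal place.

14.5

Flow: 71 L/min ÷ 60 = 1.1833 L/s.
Vt = flow × Ti = 1.1833 L/s × 0.44 s × 1000 mL/L = 520.65 mL.
R = (PIP − Pplat)/V̇ = (43.9 − 18.4) / 1.1833 = 25.5/1.1833 = 21.55 cmH2O·s/L.
C = Vt/(Pplat − PEEP) = 520.65 / (18.4 − 7) = 520.65/11.4 = 45.671 mL/cmH2O.
τ = R × C = 21.55 × 0.04567 L/cmH2O = 0.9842 s.
Fraction remaining at end-expiration = e^(−Te/τ) = e^(−1.90/0.9842) = 0.1451 → 14.51%.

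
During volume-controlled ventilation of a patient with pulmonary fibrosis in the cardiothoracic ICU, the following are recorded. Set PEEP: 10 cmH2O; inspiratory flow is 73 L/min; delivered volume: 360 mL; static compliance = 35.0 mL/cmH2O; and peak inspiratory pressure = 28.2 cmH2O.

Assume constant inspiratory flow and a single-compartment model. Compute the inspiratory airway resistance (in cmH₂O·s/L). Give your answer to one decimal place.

6.5

Flow: 73 L/min ÷ 60 = 1.2167 L/s.
Equation of motion (constant flow): PIP = Vt/C + R·V̇ + PEEP.
R·V̇ = PIP − Vt/C − PEEP = 28.2 − 360/35.0 − 10 = 28.2 − 10.286 − 10 = 7.914 cmH2O.
R = 7.914 / 1.2167 = 6.504 cmH2O·s/L.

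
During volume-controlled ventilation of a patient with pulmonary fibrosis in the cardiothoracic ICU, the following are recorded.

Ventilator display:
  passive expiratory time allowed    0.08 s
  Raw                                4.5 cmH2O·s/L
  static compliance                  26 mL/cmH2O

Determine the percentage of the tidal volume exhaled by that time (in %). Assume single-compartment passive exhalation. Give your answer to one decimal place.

τ = R × C = 4.5 × 26 mL/cmH2O = 4.5 × 0.026 L/cmH2O = 0.117 s.
Passive exhalation: V(t)/V₀ = e^(−t/τ) = e^(−0.08/0.117) = 0.5047.
Fraction exhaled = 1 − 0.5047 = 0.4953 → 49.53%.

49.5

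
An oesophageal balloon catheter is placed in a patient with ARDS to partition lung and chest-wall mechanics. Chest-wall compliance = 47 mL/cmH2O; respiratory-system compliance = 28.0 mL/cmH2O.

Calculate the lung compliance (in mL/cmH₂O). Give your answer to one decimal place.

1/CL = 1/Crs − 1/Ccw.
1/CL = 1/28.0 − 1/47 = 0.01444.
CL = 69.252 mL/cmH2O.

69.3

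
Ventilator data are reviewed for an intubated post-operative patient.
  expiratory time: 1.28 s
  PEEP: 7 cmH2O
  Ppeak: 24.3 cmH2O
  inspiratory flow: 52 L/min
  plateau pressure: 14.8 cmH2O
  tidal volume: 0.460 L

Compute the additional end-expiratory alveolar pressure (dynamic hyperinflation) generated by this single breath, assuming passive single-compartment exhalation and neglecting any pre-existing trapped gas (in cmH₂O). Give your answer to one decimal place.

Flow: 52 L/min ÷ 60 = 0.8667 L/s.
R = (PIP − Pplat)/V̇ = (24.3 − 14.8) / 0.8667 = 9.5/0.8667 = 10.961 cmH2O·s/L.
C = Vt/(Pplat − PEEP) = 460.0 / (14.8 − 7) = 460.0/7.8 = 58.974 mL/cmH2O.
τ = R × C = 10.961 × 0.05897 L/cmH2O = 0.6464 s.
Fraction remaining = e^(−Te/τ) = e^(−1.28/0.6464) = 0.138; trapped volume = 460.0 × 0.138 = 63.48 mL.
Additional alveolar pressure from trapping ≈ V_trapped / C = 63.48 / 58.974 = 1.076 cmH2O.

1.1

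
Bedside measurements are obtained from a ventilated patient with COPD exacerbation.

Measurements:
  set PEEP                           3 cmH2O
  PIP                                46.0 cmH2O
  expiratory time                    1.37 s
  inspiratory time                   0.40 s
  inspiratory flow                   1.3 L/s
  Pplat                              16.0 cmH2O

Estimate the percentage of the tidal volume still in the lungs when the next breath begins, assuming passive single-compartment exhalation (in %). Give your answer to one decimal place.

22.7

Vt = flow × Ti = 1.3 L/s × 0.40 s × 1000 mL/L = 520.0 mL.
R = (PIP − Pplat)/V̇ = (46.0 − 16.0) / 1.3 = 30.0/1.3 = 23.077 cmH2O·s/L.
C = Vt/(Pplat − PEEP) = 520.0 / (16.0 − 3) = 520.0/13.0 = 40.0 mL/cmH2O.
τ = R × C = 23.077 × 0.04 L/cmH2O = 0.9231 s.
Fraction remaining at end-expiration = e^(−Te/τ) = e^(−1.37/0.9231) = 0.2267 → 22.67%.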